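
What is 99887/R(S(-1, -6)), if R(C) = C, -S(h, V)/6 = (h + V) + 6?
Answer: 99887/6 ≈ 16648.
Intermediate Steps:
S(h, V) = -36 - 6*V - 6*h (S(h, V) = -6*((h + V) + 6) = -6*((V + h) + 6) = -6*(6 + V + h) = -36 - 6*V - 6*h)
99887/R(S(-1, -6)) = 99887/(-36 - 6*(-6) - 6*(-1)) = 99887/(-36 + 36 + 6) = 99887/6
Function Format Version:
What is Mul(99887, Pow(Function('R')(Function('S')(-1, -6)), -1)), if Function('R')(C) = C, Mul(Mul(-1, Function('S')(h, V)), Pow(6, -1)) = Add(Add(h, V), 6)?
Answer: Rational(99887, 6) ≈ 16648.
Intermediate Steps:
Function('S')(h, V) = Add(-36, Mul(-6, V), Mul(-6, h)) (Function('S')(h, V) = Mul(-6, Add(Add(h, V), 6)) = Mul(-6, Add(Add(V, h), 6)) = Mul(-6, Add(6, V, h)) = Add(-36, Mul(-6, V), Mul(-6, h)))
Mul(99887, Pow(Function('R')(Function('S')(-1, -6)), -1)) = Mul(99887, Pow(Add(-36, Mul(-6, -6), Mul(-6, -1)), -1)) = Mul(99887, Pow(Add(-36, 36, 6), -1)) = Mul(99887, Pow(6, -1)) = Mul(99887, Rational(1, 6)) = Rational(99887, 6)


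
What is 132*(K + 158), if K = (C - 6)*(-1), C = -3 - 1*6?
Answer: 22836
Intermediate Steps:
C = -9 (C = -3 - 6 = -9)
K = 15 (K = (-9 - 6)*(-1) = -15*(-1) = 15)
132*(K + 158) = 132*(15 + 158) = 132*173 = 22836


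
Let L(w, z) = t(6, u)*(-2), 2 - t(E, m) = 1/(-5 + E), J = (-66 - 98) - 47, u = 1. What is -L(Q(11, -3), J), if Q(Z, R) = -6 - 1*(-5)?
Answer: 2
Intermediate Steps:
Q(Z, R) = -1 (Q(Z, R) = -6 + 5 = -1)
J = -211 (J = -164 - 47 = -211)
t(E, m) = 2 - 1/(-5 + E)
L(w, z) = -2 (L(w, z) = ((-11 + 2*6)/(-5 + 6))*(-2) = ((-11 + 12)/1)*(-2) = (1*1)*(-2) = 1*(-2) = -2)
-L(Q(11, -3), J) = -1*(-2) = 2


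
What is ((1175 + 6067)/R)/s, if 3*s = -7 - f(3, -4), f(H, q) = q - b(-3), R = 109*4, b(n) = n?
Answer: -3621/436 ≈ -8.3050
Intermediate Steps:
R = 436
f(H, q) = 3 + q (f(H, q) = q - 1*(-3) = q + 3 = 3 + q)
s = -2 (s = (-7 - (3 - 4))/3 = (-7 - 1*(-1))/3 = (-7 + 1)/3 = (⅓)*(-6) = -2)
((1175 + 6067)/R)/s = ((1175 + 6067)/436)/(-2) = (7242*(1/436))*(-½) = (3621/218)*(-½) = -3621/436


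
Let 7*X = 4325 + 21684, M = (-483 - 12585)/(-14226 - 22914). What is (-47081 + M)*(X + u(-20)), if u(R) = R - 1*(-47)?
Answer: -3817431247988/21665 ≈ -1.7620e+8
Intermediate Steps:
u(R) = 47 + R (u(R) = R + 47 = 47 + R)
M = 1089/3095 (M = -13068/(-37140) = -13068*(-1/37140) = 1089/3095 ≈ 0.35186)
X = 26009/7 (X = (4325 + 21684)/7 = (1/7)*26009 = 26009/7 ≈ 3715.6)
(-47081 + M)*(X + u(-20)) = (-47081 + 1089/3095)*(26009/7 + (47 - 20)) = -145714606*(26009/7 + 27)/3095 = -145714606/3095*26198/7 = -3817431247988/21665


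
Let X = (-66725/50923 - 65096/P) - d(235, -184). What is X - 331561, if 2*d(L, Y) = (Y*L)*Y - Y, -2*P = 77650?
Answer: -8520709791142692/1977085475 ≈ -4.3097e+6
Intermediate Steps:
P = -38825 (P = -1/2*77650 = -38825)
d(L, Y) = -Y/2 + L*Y**2/2 (d(L, Y) = ((Y*L)*Y - Y)/2 = ((L*Y)*Y - Y)/2 = (L*Y**2 - Y)/2 = (-Y + L*Y**2)/2 = -Y/2 + L*Y**2/2)
X = -7865185353966217/1977085475 (X = (-66725/50923 - 65096/(-38825)) - (-184)*(-1 + 235*(-184))/2 = (-66725*1/50923 - 65096*(-1/38825)) - (-184)*(-1 - 43240)/2 = (-66725/50923 + 65096/38825) - (-184)*(-43241)/2 = 724285483/1977085475 - 1*3978172 = 724285483/1977085475 - 3978172 = -7865185353966217/1977085475 ≈ -3.9782e+6)
X - 331561 = -7865185353966217/1977085475 - 331561 = -8520709791142692/1977085475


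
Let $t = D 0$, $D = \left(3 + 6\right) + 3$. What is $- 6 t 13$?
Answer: $0$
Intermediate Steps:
$D = 12$ ($D = 9 + 3 = 12$)
$t = 0$ ($t = 12 \cdot 0 = 0$)
$- 6 t 13 = \left(-6\right) 0 \cdot 13 = 0 \cdot 13 = 0$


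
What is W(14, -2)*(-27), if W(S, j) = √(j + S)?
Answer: -54*√3 ≈ -93.531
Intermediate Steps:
W(S, j) = √(S + j)
W(14, -2)*(-27) = √(14 - 2)*(-27) = √12*(-27) = (2*√3)*(-27) = -54*√3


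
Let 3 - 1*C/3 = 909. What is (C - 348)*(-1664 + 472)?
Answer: 3654672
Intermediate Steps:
C = -2718 (C = 9 - 3*909 = 9 - 2727 = -2718)
(C - 348)*(-1664 + 472) = (-2718 - 348)*(-1664 + 472) = -3066*(-1192) = 3654672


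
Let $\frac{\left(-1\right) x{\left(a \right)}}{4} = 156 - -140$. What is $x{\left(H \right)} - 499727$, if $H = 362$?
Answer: $-500911$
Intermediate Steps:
$x{\left(a \right)} = -1184$ ($x{\left(a \right)} = - 4 \left(156 - -140\right) = - 4 \left(156 + 140\right) = \left(-4\right) 296 = -1184$)
$x{\left(H \right)} - 499727 = -1184 - 499727 = -500911$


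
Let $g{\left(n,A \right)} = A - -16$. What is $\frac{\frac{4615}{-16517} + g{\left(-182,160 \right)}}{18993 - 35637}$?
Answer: $- \frac{967459}{91636316} \approx -0.010558$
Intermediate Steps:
$g{\left(n,A \right)} = 16 + A$ ($g{\left(n,A \right)} = A + 16 = 16 + A$)
$\frac{\frac{4615}{-16517} + g{\left(-182,160 \right)}}{18993 - 35637} = \frac{\frac{4615}{-16517} + \left(16 + 160\right)}{18993 - 35637} = \frac{4615 \left(- \frac{1}{16517}\right) + 176}{-16644} = \left(- \frac{4615}{16517} + 176\right) \left(- \frac{1}{16644}\right) = \frac{2902377}{16517} \left(- \frac{1}{16644}\right) = - \frac{967459}{91636316}$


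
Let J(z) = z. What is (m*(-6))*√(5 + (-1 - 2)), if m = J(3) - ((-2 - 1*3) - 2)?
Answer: -60*√2 ≈ -84.853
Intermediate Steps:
m = 10 (m = 3 - ((-2 - 1*3) - 2) = 3 - ((-2 - 3) - 2) = 3 - (-5 - 2) = 3 - 1*(-7) = 3 + 7 = 10)
(m*(-6))*√(5 + (-1 - 2)) = (10*(-6))*√(5 + (-1 - 2)) = -60*√(5 - 3) = -60*√2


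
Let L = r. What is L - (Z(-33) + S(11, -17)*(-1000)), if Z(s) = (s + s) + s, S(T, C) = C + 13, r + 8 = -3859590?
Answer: -3863499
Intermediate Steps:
r = -3859598 (r = -8 - 3859590 = -3859598)
S(T, C) = 13 + C
L = -3859598
Z(s) = 3*s (Z(s) = 2*s + s = 3*s)
L - (Z(-33) + S(11, -17)*(-1000)) = -3859598 - (3*(-33) + (13 - 17)*(-1000)) = -3859598 - (-99 - 4*(-1000)) = -3859598 - (-99 + 4000) = -3859598 - 1*3901 = -3859598 - 3901 = -3863499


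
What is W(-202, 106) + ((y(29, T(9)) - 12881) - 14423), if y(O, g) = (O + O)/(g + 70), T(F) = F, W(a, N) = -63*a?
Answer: -1151604/79 ≈ -14577.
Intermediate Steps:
y(O, g) = 2*O/(70 + g) (y(O, g) = (2*O)/(70 + g) = 2*O/(70 + g))
W(-202, 106) + ((y(29, T(9)) - 12881) - 14423) = -63*(-202) + ((2*29/(70 + 9) - 12881) - 14423) = 12726 + ((2*29/79 - 12881) - 14423) = 12726 + ((2*29*(1/79) - 12881) - 14423) = 12726 + ((58/79 - 12881) - 14423) = 12726 + (-1017541/79 - 14423) = 12726 - 2156958/79 = -1151604/79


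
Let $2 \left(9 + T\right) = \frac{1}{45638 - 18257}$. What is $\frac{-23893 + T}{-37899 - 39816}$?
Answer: $\frac{1308921323}{4255828830} \approx 0.30756$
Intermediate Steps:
$T = - \frac{492857}{54762}$ ($T = -9 + \frac{1}{2 \left(45638 - 18257\right)} = -9 + \frac{1}{2 \cdot 27381} = -9 + \frac{1}{2} \cdot \frac{1}{27381} = -9 + \frac{1}{54762} = - \frac{492857}{54762} \approx -9.0$)
$\frac{-23893 + T}{-37899 - 39816} = \frac{-23893 - \frac{492857}{54762}}{-37899 - 39816} = - \frac{1308921323}{54762 \left(-77715\right)} = \left(- \frac{1308921323}{54762}\right) \left(- \frac{1}{77715}\right) = \frac{1308921323}{4255828830}$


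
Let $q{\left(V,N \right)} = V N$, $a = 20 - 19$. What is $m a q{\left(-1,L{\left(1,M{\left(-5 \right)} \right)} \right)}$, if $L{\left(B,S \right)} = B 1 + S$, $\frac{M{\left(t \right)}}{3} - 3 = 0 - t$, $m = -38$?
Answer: $950$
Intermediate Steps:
$M{\left(t \right)} = 9 - 3 t$ ($M{\left(t \right)} = 9 + 3 \left(0 - t\right) = 9 + 3 \left(- t\right) = 9 - 3 t$)
$L{\left(B,S \right)} = B + S$
$a = 1$
$q{\left(V,N \right)} = N V$
$m a q{\left(-1,L{\left(1,M{\left(-5 \right)} \right)} \right)} = \left(-38\right) 1 \left(1 + \left(9 - -15\right)\right) \left(-1\right) = - 38 \left(1 + \left(9 + 15\right)\right) \left(-1\right) = - 38 \left(1 + 24\right) \left(-1\right) = - 38 \cdot 25 \left(-1\right) = \left(-38\right) \left(-25\right) = 950$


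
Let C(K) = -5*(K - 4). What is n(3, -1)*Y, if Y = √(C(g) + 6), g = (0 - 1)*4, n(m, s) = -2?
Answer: -2*√46 ≈ -13.565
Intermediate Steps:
g = -4 (g = -1*4 = -4)
C(K) = 20 - 5*K (C(K) = -5*(-4 + K) = 20 - 5*K)
Y = √46 (Y = √((20 - 5*(-4)) + 6) = √((20 + 20) + 6) = √(40 + 6) = √46 ≈ 6.7823)
n(3, -1)*Y = -2*√46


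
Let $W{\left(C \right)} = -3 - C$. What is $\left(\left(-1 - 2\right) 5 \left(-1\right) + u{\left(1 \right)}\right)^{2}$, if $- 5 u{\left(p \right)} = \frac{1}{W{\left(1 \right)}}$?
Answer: $\frac{90601}{400} \approx 226.5$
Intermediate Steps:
$u{\left(p \right)} = \frac{1}{20}$ ($u{\left(p \right)} = - \frac{1}{5 \left(-3 - 1\right)} = - \frac{1}{5 \left(-4\right)} = \left(- \frac{1}{5}\right) \left(- \frac{1}{4}\right) = \frac{1}{20}$)
$\left(\left(-1 - 2\right) 5 \left(-1\right) + u{\left(1 \right)}\right)^{2} = \left(\left(-1 - 2\right) 5 \left(-1\right) + \frac{1}{20}\right)^{2} = \left(\left(-3\right) \left(-5\right) + \frac{1}{20}\right)^{2} = \left(15 + \frac{1}{20}\right)^{2} = \left(\frac{301}{20}\right)^{2} = \frac{90601}{400}$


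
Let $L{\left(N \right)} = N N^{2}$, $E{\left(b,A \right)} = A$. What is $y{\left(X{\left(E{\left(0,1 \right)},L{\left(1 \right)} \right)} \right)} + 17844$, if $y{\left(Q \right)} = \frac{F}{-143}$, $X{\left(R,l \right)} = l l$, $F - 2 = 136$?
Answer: $\frac{2551554}{143} \approx 17843.0$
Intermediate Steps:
$F = 138$ ($F = 2 + 136 = 138$)
$L{\left(N \right)} = N^{3}$
$X{\left(R,l \right)} = l^{2}$
$y{\left(Q \right)} = - \frac{138}{143}$ ($y{\left(Q \right)} = \frac{138}{-143} = 138 \left(- \frac{1}{143}\right) = - \frac{138}{143}$)
$y{\left(X{\left(E{\left(0,1 \right)},L{\left(1 \right)} \right)} \right)} + 17844 = - \frac{138}{143} + 17844 = \frac{2551554}{143}$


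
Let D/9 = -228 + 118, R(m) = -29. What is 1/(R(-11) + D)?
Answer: -1/1019 ≈ -0.00098135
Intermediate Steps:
D = -990 (D = 9*(-228 + 118) = 9*(-110) = -990)
1/(R(-11) + D) = 1/(-29 - 990) = 1/(-1019) = -1/1019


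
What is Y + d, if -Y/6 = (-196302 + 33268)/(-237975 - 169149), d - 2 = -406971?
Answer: -13807318780/33927 ≈ -4.0697e+5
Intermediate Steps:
d = -406969 (d = 2 - 406971 = -406969)
Y = -81517/33927 (Y = -6*(-196302 + 33268)/(-237975 - 169149) = -(-978204)/(-407124) = -(-978204)*(-1)/407124 = -6*81517/203562 = -81517/33927 ≈ -2.4027)
Y + d = -81517/33927 - 406969 = -13807318780/33927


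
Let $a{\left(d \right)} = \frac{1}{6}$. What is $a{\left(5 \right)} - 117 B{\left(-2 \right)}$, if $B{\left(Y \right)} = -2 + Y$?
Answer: $\frac{2809}{6} \approx 468.17$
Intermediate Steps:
$a{\left(d \right)} = \frac{1}{6}$
$a{\left(5 \right)} - 117 B{\left(-2 \right)} = \frac{1}{6} - 117 \left(-2 - 2\right) = \frac{1}{6} - -468 = \frac{1}{6} + 468 = \frac{2809}{6}$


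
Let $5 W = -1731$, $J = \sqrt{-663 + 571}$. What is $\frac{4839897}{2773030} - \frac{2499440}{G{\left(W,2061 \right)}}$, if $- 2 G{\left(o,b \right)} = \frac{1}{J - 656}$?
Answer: $- \frac{9093500994558503}{2773030} + 9997760 i \sqrt{23} \approx -3.2793 \cdot 10^{9} + 4.7948 \cdot 10^{7} i$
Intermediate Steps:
$J = 2 i \sqrt{23}$ ($J = \sqrt{-92} = 2 i \sqrt{23} \approx 9.5917 i$)
$W = - \frac{1731}{5}$ ($W = \frac{1}{5} \left(-1731\right) = - \frac{1731}{5} \approx -346.2$)
$G{\left(o,b \right)} = - \frac{1}{2 \left(-656 + 2 i \sqrt{23}\right)}$ ($G{\left(o,b \right)} = - \frac{1}{2 \left(2 i \sqrt{23} - 656\right)} = - \frac{1}{2 \left(-656 + 2 i \sqrt{23}\right)}$)
$\frac{4839897}{2773030} - \frac{2499440}{G{\left(W,2061 \right)}} = \frac{4839897}{2773030} - \frac{2499440}{\frac{82}{107607} + \frac{i \sqrt{23}}{430428}}$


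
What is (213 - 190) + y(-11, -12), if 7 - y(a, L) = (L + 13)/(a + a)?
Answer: 661/22 ≈ 30.045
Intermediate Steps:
y(a, L) = 7 - (13 + L)/(2*a) (y(a, L) = 7 - (L + 13)/(a + a) = 7 - (13 + L)/(2*a))
(213 - 190) + y(-11, -12) = (213 - 190) + (½)*(-13 - 1*(-12) + 14*(-11))/(-11) = 23 + (½)*(-1/11)*(-13 + 12 - 154) = 23 + (½)*(-1/11)*(-155) = 23 + 155/22 = 661/22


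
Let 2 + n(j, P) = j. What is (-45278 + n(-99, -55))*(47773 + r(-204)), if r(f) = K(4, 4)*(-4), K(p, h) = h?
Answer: -2167164903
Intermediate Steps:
r(f) = -16 (r(f) = 4*(-4) = -16)
n(j, P) = -2 + j
(-45278 + n(-99, -55))*(47773 + r(-204)) = (-45278 + (-2 - 99))*(47773 - 16) = (-45278 - 101)*47757 = -45379*47757 = -2167164903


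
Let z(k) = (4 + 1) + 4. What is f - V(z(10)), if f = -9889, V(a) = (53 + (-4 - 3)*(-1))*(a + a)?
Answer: -10969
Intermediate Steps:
z(k) = 9 (z(k) = 5 + 4 = 9)
V(a) = 120*a (V(a) = (53 - 7*(-1))*(2*a) = (53 + 7)*(2*a) = 60*(2*a) = 120*a)
f - V(z(10)) = -9889 - 120*9 = -9889 - 1*1080 = -9889 - 1080 = -10969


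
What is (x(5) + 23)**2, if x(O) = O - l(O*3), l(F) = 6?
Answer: 484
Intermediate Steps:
x(O) = -6 + O (x(O) = O - 1*6 = O - 6 = -6 + O)
(x(5) + 23)**2 = ((-6 + 5) + 23)**2 = (-1 + 23)**2 = 22**2 = 484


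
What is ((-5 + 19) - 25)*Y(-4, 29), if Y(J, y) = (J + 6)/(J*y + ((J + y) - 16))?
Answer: 22/107 ≈ 0.20561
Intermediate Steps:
Y(J, y) = (6 + J)/(-16 + J + y + J*y) (Y(J, y) = (6 + J)/(J*y + (-16 + J + y)) = (6 + J)/(-16 + J + y + J*y))
((-5 + 19) - 25)*Y(-4, 29) = ((-5 + 19) - 25)*((6 - 4)/(-16 - 4 + 29 - 4*29)) = (14 - 25)*(2/(-16 - 4 + 29 - 116)) = -11*2/(-107) = -(-11)*2/107 = -11*(-2/107) = 22/107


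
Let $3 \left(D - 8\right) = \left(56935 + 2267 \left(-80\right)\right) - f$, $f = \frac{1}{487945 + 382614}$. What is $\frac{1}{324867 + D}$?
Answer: $\frac{2611677}{740149261799} \approx 3.5286 \cdot 10^{-6}$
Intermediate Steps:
$f = \frac{1}{870559} \approx 1.1487 \cdot 10^{-6}$
$D = - \frac{108298410160}{2611677}$ ($D = 8 + \frac{\left(56935 + 2267 \left(-80\right)\right) - \frac{1}{870559}}{3} = 8 + \frac{\left(56935 - 181360\right) - \frac{1}{870559}}{3} = 8 + \frac{-124425 - \frac{1}{870559}}{3} = 8 + \frac{1}{3} \left(- \frac{108319303576}{870559}\right) = 8 - \frac{108319303576}{2611677} = - \frac{108298410160}{2611677} \approx -41467.0$)
$\frac{1}{324867 + D} = \frac{1}{324867 - \frac{108298410160}{2611677}} = \frac{1}{\frac{740149261799}{2611677}} = \frac{2611677}{740149261799}$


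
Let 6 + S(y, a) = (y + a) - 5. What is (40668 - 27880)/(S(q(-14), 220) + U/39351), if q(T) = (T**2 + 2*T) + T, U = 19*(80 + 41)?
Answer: 125805147/3571678 ≈ 35.223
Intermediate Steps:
U = 2299 (U = 19*121 = 2299)
q(T) = T**2 + 3*T
S(y, a) = -11 + a + y (S(y, a) = -6 + ((y + a) - 5) = -6 + ((a + y) - 5) = -6 + (-5 + a + y) = -11 + a + y)
(40668 - 27880)/(S(q(-14), 220) + U/39351) = (40668 - 27880)/((-11 + 220 - 14*(3 - 14)) + 2299/39351) = 12788/((-11 + 220 - 14*(-11)) + 2299*(1/39351)) = 12788/((-11 + 220 + 154) + 2299/39351) = 12788/(363 + 2299/39351) = 12788/(14286712/39351) = 12788*(39351/14286712) = 125805147/3571678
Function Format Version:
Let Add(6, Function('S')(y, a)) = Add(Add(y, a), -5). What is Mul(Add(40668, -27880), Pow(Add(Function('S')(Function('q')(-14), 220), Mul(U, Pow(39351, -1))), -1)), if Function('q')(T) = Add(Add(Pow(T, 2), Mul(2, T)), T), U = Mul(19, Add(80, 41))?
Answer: Rational(125805147, 3571678) ≈ 35.223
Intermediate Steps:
U = 2299 (U = Mul(19, 121) = 2299)
Function('q')(T) = Add(Pow(T, 2), Mul(3, T))
Function('S')(y, a) = Add(-11, a, y) (Function('S')(y, a) = Add(-6, Add(Add(y, a), -5)) = Add(-6, Add(Add(a, y), -5)) = Add(-6, Add(-5, a, y)) = Add(-11, a, y))
Mul(Add(40668, -27880), Pow(Add(Function('S')(Function('q')(-14), 220), Mul(U, Pow(39351, -1))), -1)) = Mul(Add(40668, -27880), Pow(Add(Add(-11, 220, Mul(-14, Add(3, -14))), Mul(2299, Pow(39351, -1))), -1)) = Mul(12788, Pow(Add(Add(-11, 220, Mul(-14, -11)), Mul(2299, Rational(1, 39351))), -1)) = Mul(12788, Pow(Add(Add(-11, 220, 154), Rational(2299, 39351)), -1)) = Mul(12788, Pow(Add(363, Rational(2299, 39351)), -1)) = Mul(12788, Pow(Rational(14286712, 39351), -1)) = Mul(12788, Rational(39351, 14286712)) = Rational(125805147, 3571678)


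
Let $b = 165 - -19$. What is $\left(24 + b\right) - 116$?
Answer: $92$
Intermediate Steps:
$b = 184$ ($b = 165 + 19 = 184$)
$\left(24 + b\right) - 116 = \left(24 + 184\right) - 116 = 208 - 116 = 92$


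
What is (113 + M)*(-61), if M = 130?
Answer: -14823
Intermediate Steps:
(113 + M)*(-61) = (113 + 130)*(-61) = 243*(-61) = -14823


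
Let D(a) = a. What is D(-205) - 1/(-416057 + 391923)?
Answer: -4947469/24134 ≈ -205.00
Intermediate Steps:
D(-205) - 1/(-416057 + 391923) = -205 - 1/(-416057 + 391923) = -205 - 1/(-24134) = -205 - 1*(-1/24134) = -205 + 1/24134 = -4947469/24134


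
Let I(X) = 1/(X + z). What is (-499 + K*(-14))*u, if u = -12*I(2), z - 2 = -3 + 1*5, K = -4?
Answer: 886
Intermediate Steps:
z = 4 (z = 2 + (-3 + 1*5) = 2 + (-3 + 5) = 2 + 2 = 4)
I(X) = 1/(4 + X) (I(X) = 1/(X + 4) = 1/(4 + X))
u = -2 (u = -12/(4 + 2) = -12/6 = -12*⅙ = -2)
(-499 + K*(-14))*u = (-499 - 4*(-14))*(-2) = (-499 + 56)*(-2) = -443*(-2) = 886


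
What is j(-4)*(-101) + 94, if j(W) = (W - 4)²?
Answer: -6370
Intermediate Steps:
j(W) = (-4 + W)²
j(-4)*(-101) + 94 = (-4 - 4)²*(-101) + 94 = (-8)²*(-101) + 94 = 64*(-101) + 94 = -6464 + 94 = -6370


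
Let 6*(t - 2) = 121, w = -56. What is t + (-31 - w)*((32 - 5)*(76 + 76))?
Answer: 615733/6 ≈ 1.0262e+5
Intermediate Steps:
t = 133/6 (t = 2 + (⅙)*121 = 2 + 121/6 = 133/6 ≈ 22.167)
t + (-31 - w)*((32 - 5)*(76 + 76)) = 133/6 + (-31 - 1*(-56))*((32 - 5)*(76 + 76)) = 133/6 + (-31 + 56)*(27*152) = 133/6 + 25*4104 = 133/6 + 102600 = 615733/6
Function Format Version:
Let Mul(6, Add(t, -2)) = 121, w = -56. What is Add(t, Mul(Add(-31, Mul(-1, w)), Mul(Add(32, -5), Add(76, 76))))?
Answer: Rational(615733, 6) ≈ 1.0262e+5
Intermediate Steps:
t = Rational(133, 6) (t = Add(2, Mul(Rational(1, 6), 121)) = Add(2, Rational(121, 6)) = Rational(133, 6) ≈ 22.167)
Add(t, Mul(Add(-31, Mul(-1, w)), Mul(Add(32, -5), Add(76, 76)))) = Add(Rational(133, 6), Mul(Add(-31, Mul(-1, -56)), Mul(Add(32, -5), Add(76, 76)))) = Add(Rational(133, 6), Mul(Add(-31, 56), Mul(27, 152))) = Add(Rational(133, 6), Mul(25, 4104)) = Add(Rational(133, 6), 102600) = Rational(615733, 6)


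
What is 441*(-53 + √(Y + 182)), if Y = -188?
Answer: -23373 + 441*I*√6 ≈ -23373.0 + 1080.2*I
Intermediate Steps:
441*(-53 + √(Y + 182)) = 441*(-53 + √(-188 + 182)) = 441*(-53 + √(-6)) = 441*(-53 + I*√6) = -23373 + 441*I*√6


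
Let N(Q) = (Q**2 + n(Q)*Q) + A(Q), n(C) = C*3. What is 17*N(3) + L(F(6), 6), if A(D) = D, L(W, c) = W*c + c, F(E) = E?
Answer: 705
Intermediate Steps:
L(W, c) = c + W*c
n(C) = 3*C
N(Q) = Q + 4*Q**2 (N(Q) = (Q**2 + (3*Q)*Q) + Q = (Q**2 + 3*Q**2) + Q = 4*Q**2 + Q = Q + 4*Q**2)
17*N(3) + L(F(6), 6) = 17*(3*(1 + 4*3)) + 6*(1 + 6) = 17*(3*(1 + 12)) + 6*7 = 17*(3*13) + 42 = 17*39 + 42 = 663 + 42 = 705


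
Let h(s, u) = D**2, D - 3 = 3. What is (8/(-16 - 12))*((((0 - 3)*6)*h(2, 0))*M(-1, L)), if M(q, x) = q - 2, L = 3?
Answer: -3888/7 ≈ -555.43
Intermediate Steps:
D = 6 (D = 3 + 3 = 6)
h(s, u) = 36 (h(s, u) = 6**2 = 36)
M(q, x) = -2 + q
(8/(-16 - 12))*((((0 - 3)*6)*h(2, 0))*M(-1, L)) = (8/(-16 - 12))*((((0 - 3)*6)*36)*(-2 - 1)) = (8/(-28))*((-3*6*36)*(-3)) = (-1/28*8)*(-18*36*(-3)) = -(-1296)*(-3)/7 = -2/7*1944 = -3888/7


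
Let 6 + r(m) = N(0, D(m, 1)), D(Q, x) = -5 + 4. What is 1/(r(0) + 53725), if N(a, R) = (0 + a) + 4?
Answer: 1/53723 ≈ 1.8614e-5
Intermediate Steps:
D(Q, x) = -1
N(a, R) = 4 + a (N(a, R) = a + 4 = 4 + a)
r(m) = -2 (r(m) = -6 + (4 + 0) = -6 + 4 = -2)
1/(r(0) + 53725) = 1/(-2 + 53725) = 1/53723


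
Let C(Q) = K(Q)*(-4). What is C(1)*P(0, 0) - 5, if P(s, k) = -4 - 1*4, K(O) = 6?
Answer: 187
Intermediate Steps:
P(s, k) = -8 (P(s, k) = -4 - 4 = -8)
C(Q) = -24 (C(Q) = 6*(-4) = -24)
C(1)*P(0, 0) - 5 = -24*(-8) - 5 = 192 - 5 = 187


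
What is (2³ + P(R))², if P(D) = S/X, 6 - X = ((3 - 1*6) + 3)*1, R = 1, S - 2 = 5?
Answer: 3025/36 ≈ 84.028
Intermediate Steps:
S = 7 (S = 2 + 5 = 7)
X = 6 (X = 6 - ((3 - 1*6) + 3) = 6 - ((3 - 6) + 3) = 6 - (-3 + 3) = 6 - 0 = 6 - 1*0 = 6 + 0 = 6)
P(D) = 7/6
(2³ + P(R))² = (2³ + 7/6)² = (8 + 7/6)² = (55/6)² = 3025/36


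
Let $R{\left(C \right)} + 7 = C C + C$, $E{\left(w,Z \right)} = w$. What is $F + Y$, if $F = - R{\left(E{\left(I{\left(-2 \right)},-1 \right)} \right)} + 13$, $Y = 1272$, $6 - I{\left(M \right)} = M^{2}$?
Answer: $1286$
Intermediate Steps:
$I{\left(M \right)} = 6 - M^{2}$
$R{\left(C \right)} = -7 + C + C^{2}$ ($R{\left(C \right)} = -7 + \left(C C + C\right) = -7 + \left(C^{2} + C\right) = -7 + \left(C + C^{2}\right) = -7 + C + C^{2}$)
$F = 14$ ($F = - (-7 + \left(6 - \left(-2\right)^{2}\right) + \left(6 - \left(-2\right)^{2}\right)^{2}) + 13 = - (-7 + \left(6 - 4\right) + \left(6 - 4\right)^{2}) + 13 = - (-7 + 2 + 2^{2}) + 13 = - (-7 + 2 + 4) + 13 = \left(-1\right) \left(-1\right) + 13 = 1 + 13 = 14$)
$F + Y = 14 + 1272 = 1286$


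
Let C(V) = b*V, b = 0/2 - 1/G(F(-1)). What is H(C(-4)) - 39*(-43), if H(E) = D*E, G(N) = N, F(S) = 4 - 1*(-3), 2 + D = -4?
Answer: 11715/7 ≈ 1673.6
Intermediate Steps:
D = -6 (D = -2 - 4 = -6)
F(S) = 7 (F(S) = 4 + 3 = 7)
b = -⅐ (b = 0/2 - 1/7 = 0*(½) - 1*⅐ = 0 - ⅐ = -⅐ ≈ -0.14286)
C(V) = -V/7
H(E) = -6*E
H(C(-4)) - 39*(-43) = -(-6)*(-4)/7 - 39*(-43) = -6*4/7 + 1677 = -24/7 + 1677 = 11715/7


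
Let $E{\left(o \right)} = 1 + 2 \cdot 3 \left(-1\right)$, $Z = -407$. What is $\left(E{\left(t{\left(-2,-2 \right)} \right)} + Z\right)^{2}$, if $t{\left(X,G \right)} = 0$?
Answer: $169744$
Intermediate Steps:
$E{\left(o \right)} = -5$ ($E{\left(o \right)} = 1 + 6 \left(-1\right) = 1 - 6 = -5$)
$\left(E{\left(t{\left(-2,-2 \right)} \right)} + Z\right)^{2} = \left(-5 - 407\right)^{2} = \left(-412\right)^{2} = 169744$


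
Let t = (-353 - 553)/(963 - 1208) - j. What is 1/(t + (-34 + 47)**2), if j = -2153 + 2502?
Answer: -245/43194 ≈ -0.0056721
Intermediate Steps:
j = 349
t = -84599/245 (t = (-353 - 553)/(963 - 1208) - 1*349 = -906/(-245) - 349 = -906*(-1/245) - 349 = 906/245 - 349 = -84599/245 ≈ -345.30)
1/(t + (-34 + 47)**2) = 1/(-84599/245 + (-34 + 47)**2) = 1/(-84599/245 + 13**2) = 1/(-84599/245 + 169) = 1/(-43194/245) = -245/43194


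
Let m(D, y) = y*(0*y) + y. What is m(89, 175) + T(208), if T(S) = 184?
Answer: 359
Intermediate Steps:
m(D, y) = y (m(D, y) = y*0 + y = 0 + y = y)
m(89, 175) + T(208) = 175 + 184 = 359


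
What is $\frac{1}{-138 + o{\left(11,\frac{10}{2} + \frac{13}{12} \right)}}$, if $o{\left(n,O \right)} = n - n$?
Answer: $- \frac{1}{138} \approx -0.0072464$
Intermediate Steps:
$o{\left(n,O \right)} = 0$
$\frac{1}{-138 + o{\left(11,\frac{10}{2} + \frac{13}{12} \right)}} = \frac{1}{-138 + 0} = \frac{1}{-138} = - \frac{1}{138}$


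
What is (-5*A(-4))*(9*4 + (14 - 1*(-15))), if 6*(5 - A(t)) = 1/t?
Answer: -39325/24 ≈ -1638.5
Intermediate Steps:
A(t) = 5 - 1/(6*t)
(-5*A(-4))*(9*4 + (14 - 1*(-15))) = (-5*(5 - 1/6/(-4)))*(9*4 + (14 - 1*(-15))) = (-5*(5 - 1/6*(-1/4)))*(36 + (14 + 15)) = (-5*(5 + 1/24))*(36 + 29) = -5*121/24*65 = -605/24*65 = -39325/24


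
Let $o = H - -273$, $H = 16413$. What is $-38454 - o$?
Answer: $-55140$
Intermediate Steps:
$o = 16686$ ($o = 16413 - -273 = 16413 + 273 = 16686$)
$-38454 - o = -38454 - 16686 = -55140$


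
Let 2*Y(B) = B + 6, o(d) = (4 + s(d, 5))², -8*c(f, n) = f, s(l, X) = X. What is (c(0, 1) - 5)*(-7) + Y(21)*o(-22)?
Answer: 2257/2 ≈ 1128.5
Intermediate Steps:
c(f, n) = -f/8
o(d) = 81 (o(d) = (4 + 5)² = 9² = 81)
Y(B) = 3 + B/2 (Y(B) = (B + 6)/2 = (6 + B)/2 = 3 + B/2)
(c(0, 1) - 5)*(-7) + Y(21)*o(-22) = (-⅛*0 - 5)*(-7) + (3 + (½)*21)*81 = (0 - 5)*(-7) + (3 + 21/2)*81 = -5*(-7) + (27/2)*81 = 35 + 2187/2 = 2257/2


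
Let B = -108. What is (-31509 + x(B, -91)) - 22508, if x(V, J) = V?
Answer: -54125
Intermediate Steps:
(-31509 + x(B, -91)) - 22508 = (-31509 - 108) - 22508 = -31617 - 22508 = -54125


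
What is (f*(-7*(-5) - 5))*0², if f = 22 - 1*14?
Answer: 0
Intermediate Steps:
f = 8 (f = 22 - 14 = 8)
(f*(-7*(-5) - 5))*0² = (8*(-7*(-5) - 5))*0² = (8*(35 - 5))*0 = (8*30)*0 = 240*0 = 0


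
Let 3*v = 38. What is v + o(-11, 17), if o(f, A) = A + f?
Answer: 56/3 ≈ 18.667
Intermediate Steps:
v = 38/3 (v = (⅓)*38 = 38/3 ≈ 12.667)
v + o(-11, 17) = 38/3 + (17 - 11) = 38/3 + 6 = 56/3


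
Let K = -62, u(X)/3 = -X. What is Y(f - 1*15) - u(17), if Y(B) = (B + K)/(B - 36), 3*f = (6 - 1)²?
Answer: 3367/64 ≈ 52.609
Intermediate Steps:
u(X) = -3*X (u(X) = 3*(-X) = -3*X)
f = 25/3 (f = (6 - 1)²/3 = (⅓)*5² = (⅓)*25 = 25/3 ≈ 8.3333)
Y(B) = (-62 + B)/(-36 + B) (Y(B) = (B - 62)/(B - 36) = (-62 + B)/(-36 + B))
Y(f - 1*15) - u(17) = (-62 + (25/3 - 1*15))/(-36 + (25/3 - 1*15)) - (-3)*17 = (-62 + (25/3 - 15))/(-36 + (25/3 - 15)) - 1*(-51) = (-62 - 20/3)/(-36 - 20/3) + 51 = -206/3/(-128/3) + 51 = -3/128*(-206/3) + 51 = 103/64 + 51 = 3367/64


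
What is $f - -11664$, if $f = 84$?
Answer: $11748$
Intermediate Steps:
$f - -11664 = 84 - -11664 = 84 + 11664 = 11748$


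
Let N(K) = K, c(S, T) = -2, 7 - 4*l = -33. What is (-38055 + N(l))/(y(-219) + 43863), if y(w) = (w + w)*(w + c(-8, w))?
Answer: -38045/140661 ≈ -0.27047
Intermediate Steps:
l = 10 (l = 7/4 - 1/4*(-33) = 7/4 + 33/4 = 10)
y(w) = 2*w*(-2 + w) (y(w) = (w + w)*(w - 2) = (2*w)*(-2 + w) = 2*w*(-2 + w))
(-38055 + N(l))/(y(-219) + 43863) = (-38055 + 10)/(2*(-219)*(-2 - 219) + 43863) = -38045/(2*(-219)*(-221) + 43863) = -38045/(96798 + 43863) = -38045/140661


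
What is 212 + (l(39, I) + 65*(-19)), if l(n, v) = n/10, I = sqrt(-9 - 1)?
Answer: -10191/10 ≈ -1019.1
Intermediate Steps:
I = I*sqrt(10) (I = sqrt(-10) = I*sqrt(10) ≈ 3.1623*I)
l(n, v) = n/10 (l(n, v) = n*(1/10) = n/10)
212 + (l(39, I) + 65*(-19)) = 212 + ((1/10)*39 + 65*(-19)) = 212 + (39/10 - 1235) = 212 - 12311/10 = -10191/10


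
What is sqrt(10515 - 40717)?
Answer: I*sqrt(30202) ≈ 173.79*I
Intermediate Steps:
sqrt(10515 - 40717) = sqrt(-30202) = I*sqrt(30202)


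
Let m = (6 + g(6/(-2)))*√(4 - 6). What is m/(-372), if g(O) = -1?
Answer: -5*I*√2/372 ≈ -0.019008*I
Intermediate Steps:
m = 5*I*√2 (m = (6 - 1)*√(4 - 6) = 5*√(-2) = 5*(I*√2) = 5*I*√2 ≈ 7.0711*I)
m/(-372) = (5*I*√2)/(-372) = (5*I*√2)*(-1/372) = -5*I*√2/372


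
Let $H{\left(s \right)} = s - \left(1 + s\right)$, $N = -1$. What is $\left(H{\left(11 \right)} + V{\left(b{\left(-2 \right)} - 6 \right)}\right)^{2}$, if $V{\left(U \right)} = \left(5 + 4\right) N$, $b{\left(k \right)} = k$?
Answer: $100$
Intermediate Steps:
$H{\left(s \right)} = -1$ ($H{\left(s \right)} = s - \left(1 + s\right) = -1$)
$V{\left(U \right)} = -9$ ($V{\left(U \right)} = \left(5 + 4\right) \left(-1\right) = 9 \left(-1\right) = -9$)
$\left(H{\left(11 \right)} + V{\left(b{\left(-2 \right)} - 6 \right)}\right)^{2} = \left(-1 - 9\right)^{2} = \left(-10\right)^{2} = 100$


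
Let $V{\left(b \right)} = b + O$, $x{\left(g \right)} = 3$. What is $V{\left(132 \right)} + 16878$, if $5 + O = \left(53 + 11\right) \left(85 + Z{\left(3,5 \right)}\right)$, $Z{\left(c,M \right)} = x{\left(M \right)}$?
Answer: $22637$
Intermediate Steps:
$Z{\left(c,M \right)} = 3$
$O = 5627$ ($O = -5 + \left(53 + 11\right) \left(85 + 3\right) = -5 + 64 \cdot 88 = -5 + 5632 = 5627$)
$V{\left(b \right)} = 5627 + b$ ($V{\left(b \right)} = b + 5627 = 5627 + b$)
$V{\left(132 \right)} + 16878 = \left(5627 + 132\right) + 16878 = 5759 + 16878 = 22637$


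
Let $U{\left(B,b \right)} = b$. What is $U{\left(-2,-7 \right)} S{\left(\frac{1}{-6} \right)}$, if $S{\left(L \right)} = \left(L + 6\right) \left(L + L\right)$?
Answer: $\frac{245}{18} \approx 13.611$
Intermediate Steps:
$S{\left(L \right)} = 2 L \left(6 + L\right)$ ($S{\left(L \right)} = \left(6 + L\right) 2 L = 2 L \left(6 + L\right)$)
$U{\left(-2,-7 \right)} S{\left(\frac{1}{-6} \right)} = - 7 \frac{2 \left(6 + \frac{1}{-6}\right)}{-6} = - 7 \cdot 2 \left(- \frac{1}{6}\right) \left(6 - \frac{1}{6}\right) = - 7 \cdot 2 \left(- \frac{1}{6}\right) \frac{35}{6} = \left(-7\right) \left(- \frac{35}{18}\right) = \frac{245}{18}$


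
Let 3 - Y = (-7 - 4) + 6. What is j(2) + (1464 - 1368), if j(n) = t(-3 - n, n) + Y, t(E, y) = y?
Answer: 106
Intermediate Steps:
Y = 8 (Y = 3 - ((-7 - 4) + 6) = 3 - (-11 + 6) = 3 - 1*(-5) = 3 + 5 = 8)
j(n) = 8 + n (j(n) = n + 8 = 8 + n)
j(2) + (1464 - 1368) = (8 + 2) + (1464 - 1368) = 10 + 96 = 106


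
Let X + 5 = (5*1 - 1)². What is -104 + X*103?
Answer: 1029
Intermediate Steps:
X = 11 (X = -5 + (5*1 - 1)² = -5 + (5 - 1)² = -5 + 4² = -5 + 16 = 11)
-104 + X*103 = -104 + 11*103 = -104 + 1133 = 1029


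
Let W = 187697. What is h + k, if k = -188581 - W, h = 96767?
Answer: -279511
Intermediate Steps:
k = -376278 (k = -188581 - 1*187697 = -188581 - 187697 = -376278)
h + k = 96767 - 376278 = -279511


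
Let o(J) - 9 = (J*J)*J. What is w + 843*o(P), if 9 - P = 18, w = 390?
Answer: -606570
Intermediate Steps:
P = -9 (P = 9 - 1*18 = 9 - 18 = -9)
o(J) = 9 + J**3 (o(J) = 9 + (J*J)*J = 9 + J**2*J = 9 + J**3)
w + 843*o(P) = 390 + 843*(9 + (-9)**3) = 390 + 843*(9 - 729) = 390 + 843*(-720) = 390 - 606960 = -606570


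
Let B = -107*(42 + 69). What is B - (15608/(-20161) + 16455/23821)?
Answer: -5703950735824/480255181 ≈ -11877.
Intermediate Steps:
B = -11877 (B = -107*111 = -11877)
B - (15608/(-20161) + 16455/23821) = -11877 - (15608/(-20161) + 16455/23821) = -11877 - (15608*(-1/20161) + 16455*(1/23821)) = -11877 - (-15608/20161 + 16455/23821) = -11877 - 1*(-40048913/480255181) = -11877 + 40048913/480255181 = -5703950735824/480255181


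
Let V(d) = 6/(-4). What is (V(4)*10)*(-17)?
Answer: 255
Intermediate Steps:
V(d) = -3/2 (V(d) = 6*(-¼) = -3/2)
(V(4)*10)*(-17) = -3/2*10*(-17) = -15*(-17) = 255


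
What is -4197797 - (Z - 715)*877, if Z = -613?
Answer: -3033141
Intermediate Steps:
-4197797 - (Z - 715)*877 = -4197797 - (-613 - 715)*877 = -4197797 - (-1328)*877 = -4197797 - 1*(-1164656) = -4197797 + 1164656 = -3033141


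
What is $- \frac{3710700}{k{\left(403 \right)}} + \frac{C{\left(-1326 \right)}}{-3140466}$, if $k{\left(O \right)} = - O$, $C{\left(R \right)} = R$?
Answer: $\frac{62652299573}{6804343} \approx 9207.7$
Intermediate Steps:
$- \frac{3710700}{k{\left(403 \right)}} + \frac{C{\left(-1326 \right)}}{-3140466} = - \frac{3710700}{\left(-1\right) 403} - \frac{1326}{-3140466} = - \frac{3710700}{-403} - - \frac{221}{523411} = \left(-3710700\right) \left(- \frac{1}{403}\right) + \frac{221}{523411} = \frac{119700}{13} + \frac{221}{523411} = \frac{62652299573}{6804343}$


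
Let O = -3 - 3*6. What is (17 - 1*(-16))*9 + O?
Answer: 276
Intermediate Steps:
O = -21 (O = -3 - 18 = -21)
(17 - 1*(-16))*9 + O = (17 - 1*(-16))*9 - 21 = (17 + 16)*9 - 21 = 33*9 - 21 = 297 - 21 = 276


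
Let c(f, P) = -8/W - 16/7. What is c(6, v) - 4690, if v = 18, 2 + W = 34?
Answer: -131391/28 ≈ -4692.5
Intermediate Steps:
W = 32 (W = -2 + 34 = 32)
c(f, P) = -71/28 (c(f, P) = -8/32 - 16/7 = -8*1/32 - 16*⅐ = -¼ - 16/7 = -71/28)
c(6, v) - 4690 = -71/28 - 4690 = -131391/28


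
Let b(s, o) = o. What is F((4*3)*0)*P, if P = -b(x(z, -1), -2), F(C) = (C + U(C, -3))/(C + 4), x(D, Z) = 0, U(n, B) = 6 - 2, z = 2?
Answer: 2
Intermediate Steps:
U(n, B) = 4
F(C) = 1 (F(C) = (C + 4)/(C + 4) = (4 + C)/(4 + C) = 1)
P = 2 (P = -1*(-2) = 2)
F((4*3)*0)*P = 1*2 = 2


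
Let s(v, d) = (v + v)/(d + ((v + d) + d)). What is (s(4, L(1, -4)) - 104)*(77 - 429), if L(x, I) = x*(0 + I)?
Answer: 36960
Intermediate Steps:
L(x, I) = I*x (L(x, I) = x*I = I*x)
s(v, d) = 2*v/(v + 3*d) (s(v, d) = (2*v)/(d + ((d + v) + d)) = (2*v)/(d + (v + 2*d)) = (2*v)/(v + 3*d) = 2*v/(v + 3*d))
(s(4, L(1, -4)) - 104)*(77 - 429) = (2*4/(4 + 3*(-4*1)) - 104)*(77 - 429) = (2*4/(4 + 3*(-4)) - 104)*(-352) = (2*4/(4 - 12) - 104)*(-352) = (2*4/(-8) - 104)*(-352) = (2*4*(-1/8) - 104)*(-352) = (-1 - 104)*(-352) = -105*(-352) = 36960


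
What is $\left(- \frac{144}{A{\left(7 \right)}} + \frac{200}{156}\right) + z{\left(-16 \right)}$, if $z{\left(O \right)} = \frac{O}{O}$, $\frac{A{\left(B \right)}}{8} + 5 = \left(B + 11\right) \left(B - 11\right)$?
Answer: $\frac{7555}{3003} \approx 2.5158$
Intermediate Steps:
$A{\left(B \right)} = -40 + 8 \left(-11 + B\right) \left(11 + B\right)$ ($A{\left(B \right)} = -40 + 8 \left(B + 11\right) \left(B - 11\right) = -40 + 8 \left(11 + B\right) \left(-11 + B\right) = -40 + 8 \left(-11 + B\right) \left(11 + B\right)$)
$z{\left(O \right)} = 1$
$\left(- \frac{144}{A{\left(7 \right)}} + \frac{200}{156}\right) + z{\left(-16 \right)} = \left(- \frac{144}{-1008 + 8 \cdot 7^{2}} + \frac{200}{156}\right) + 1 = \left(- \frac{144}{-1008 + 8 \cdot 49} + 200 \cdot \frac{1}{156}\right) + 1 = \left(- \frac{144}{-1008 + 392} + \frac{50}{39}\right) + 1 = \left(- \frac{144}{-616} + \frac{50}{39}\right) + 1 = \left(\left(-144\right) \left(- \frac{1}{616}\right) + \frac{50}{39}\right) + 1 = \left(\frac{18}{77} + \frac{50}{39}\right) + 1 = \frac{4552}{3003} + 1 = \frac{7555}{3003}$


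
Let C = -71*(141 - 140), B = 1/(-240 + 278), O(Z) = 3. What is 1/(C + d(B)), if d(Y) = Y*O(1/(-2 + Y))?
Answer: -38/2695 ≈ -0.014100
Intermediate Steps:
B = 1/38 ≈ 0.026316
C = -71 (C = -71*1 = -71)
d(Y) = 3*Y (d(Y) = Y*3 = 3*Y)
1/(C + d(B)) = 1/(-71 + 3*(1/38)) = 1/(-71 + 3/38) = 1/(-2695/38) = -38/2695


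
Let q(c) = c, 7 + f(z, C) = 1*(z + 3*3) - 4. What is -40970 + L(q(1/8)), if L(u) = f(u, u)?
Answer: -327775/8 ≈ -40972.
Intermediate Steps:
f(z, C) = -2 + z (f(z, C) = -7 + (1*(z + 3*3) - 4) = -7 + (1*(z + 9) - 4) = -7 + (1*(9 + z) - 4) = -7 + ((9 + z) - 4) = -7 + (5 + z) = -2 + z)
L(u) = -2 + u
-40970 + L(q(1/8)) = -40970 + (-2 + 1/8) = -40970 - 15/8 = -327775/8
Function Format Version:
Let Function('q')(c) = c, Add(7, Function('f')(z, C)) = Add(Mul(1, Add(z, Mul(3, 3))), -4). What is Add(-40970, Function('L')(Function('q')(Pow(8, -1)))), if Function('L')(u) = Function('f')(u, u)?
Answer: Rational(-327775, 8) ≈ -40972.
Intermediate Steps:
Function('f')(z, C) = Add(-2, z) (Function('f')(z, C) = Add(-7, Add(Mul(1, Add(z, Mul(3, 3))), -4)) = Add(-7, Add(Mul(1, Add(z, 9)), -4)) = Add(-7, Add(Mul(1, Add(9, z)), -4)) = Add(-7, Add(Add(9, z), -4)) = Add(-7, Add(5, z)) = Add(-2, z))
Function('L')(u) = Add(-2, u)
Add(-40970, Function('L')(Function('q')(Pow(8, -1)))) = Add(-40970, Add(-2, Pow(8, -1))) = Add(-40970, Add(-2, Rational(1, 8))) = Add(-40970, Rational(-15, 8)) = Rational(-327775, 8)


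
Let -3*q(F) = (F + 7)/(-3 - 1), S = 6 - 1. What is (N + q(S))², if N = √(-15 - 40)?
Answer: (1 + I*√55)² ≈ -54.0 + 14.832*I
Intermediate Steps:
S = 5
q(F) = 7/12 + F/12 (q(F) = -(F + 7)/(3*(-3 - 1)) = -(7 + F)/(3*(-4)) = -(7 + F)*(-1)/(3*4) = -(-7/4 - F/4)/3 = 7/12 + F/12)
N = I*√55 (N = √(-55) = I*√55 ≈ 7.4162*I)
(N + q(S))² = (I*√55 + (7/12 + (1/12)*5))² = (I*√55 + (7/12 + 5/12))² = (I*√55 + 1)² = (1 + I*√55)²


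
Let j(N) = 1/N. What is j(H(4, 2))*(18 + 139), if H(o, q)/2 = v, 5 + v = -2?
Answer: -157/14 ≈ -11.214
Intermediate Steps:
v = -7 (v = -5 - 2 = -7)
H(o, q) = -14 (H(o, q) = 2*(-7) = -14)
j(H(4, 2))*(18 + 139) = (18 + 139)/(-14) = -1/14*157 = -157/14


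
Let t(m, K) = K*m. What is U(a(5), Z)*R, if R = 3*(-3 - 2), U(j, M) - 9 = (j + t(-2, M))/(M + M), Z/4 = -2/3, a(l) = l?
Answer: -1695/16 ≈ -105.94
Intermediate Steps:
Z = -8/3 (Z = 4*(-2/3) = 4*(-2*⅓) = 4*(-⅔) = -8/3 ≈ -2.6667)
U(j, M) = 9 + (j - 2*M)/(2*M) (U(j, M) = 9 + (j + M*(-2))/(M + M) = 9 + (j - 2*M)/((2*M)) = 9 + (j - 2*M)*(1/(2*M)) = 9 + (j - 2*M)/(2*M))
R = -15 (R = 3*(-5) = -15)
U(a(5), Z)*R = (8 + (½)*5/(-8/3))*(-15) = (8 + (½)*5*(-3/8))*(-15) = (8 - 15/16)*(-15) = (113/16)*(-15) = -1695/16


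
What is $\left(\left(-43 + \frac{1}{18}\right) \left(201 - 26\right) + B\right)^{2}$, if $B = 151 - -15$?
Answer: $\frac{17499850369}{324} \approx 5.4012 \cdot 10^{7}$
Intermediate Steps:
$B = 166$ ($B = 151 + 15 = 166$)
$\left(\left(-43 + \frac{1}{18}\right) \left(201 - 26\right) + B\right)^{2} = \left(\left(-43 + \frac{1}{18}\right) \left(201 - 26\right) + 166\right)^{2} = \left(\left(-43 + \frac{1}{18}\right) 175 + 166\right)^{2} = \left(\left(- \frac{773}{18}\right) 175 + 166\right)^{2} = \left(- \frac{135275}{18} + 166\right)^{2} = \left(- \frac{132287}{18}\right)^{2} = \frac{17499850369}{324}$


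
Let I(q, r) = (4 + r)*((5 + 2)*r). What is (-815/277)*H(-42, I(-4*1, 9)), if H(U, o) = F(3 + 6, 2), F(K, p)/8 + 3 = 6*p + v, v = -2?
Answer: -45640/277 ≈ -164.77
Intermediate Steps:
F(K, p) = -40 + 48*p (F(K, p) = -24 + 8*(6*p - 2) = -24 + 8*(-2 + 6*p) = -24 + (-16 + 48*p) = -40 + 48*p)
I(q, r) = 7*r*(4 + r) (I(q, r) = (4 + r)*(7*r) = 7*r*(4 + r))
H(U, o) = 56 (H(U, o) = -40 + 48*2 = -40 + 96 = 56)
(-815/277)*H(-42, I(-4*1, 9)) = -815/277*56 = -45640/277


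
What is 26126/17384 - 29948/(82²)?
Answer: -1051661/356372 ≈ -2.9510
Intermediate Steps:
26126/17384 - 29948/(82²) = 26126*(1/17384) - 29948/6724 = 13063/8692 - 29948*1/6724 = 13063/8692 - 7487/1681 = -1051661/356372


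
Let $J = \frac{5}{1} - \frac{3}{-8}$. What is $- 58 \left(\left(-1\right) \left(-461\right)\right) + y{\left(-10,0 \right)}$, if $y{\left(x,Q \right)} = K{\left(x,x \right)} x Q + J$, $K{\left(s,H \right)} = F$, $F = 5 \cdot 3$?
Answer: $- \frac{213861}{8} \approx -26733.0$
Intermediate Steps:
$F = 15$
$K{\left(s,H \right)} = 15$
$J = \frac{43}{8}$ ($J = 5 \cdot 1 - - \frac{3}{8} = 5 + \frac{3}{8} = \frac{43}{8} \approx 5.375$)
$y{\left(x,Q \right)} = \frac{43}{8} + 15 Q x$ ($y{\left(x,Q \right)} = 15 x Q + \frac{43}{8} = 15 Q x + \frac{43}{8} = \frac{43}{8} + 15 Q x$)
$- 58 \left(\left(-1\right) \left(-461\right)\right) + y{\left(-10,0 \right)} = - 58 \left(\left(-1\right) \left(-461\right)\right) + \left(\frac{43}{8} + 15 \cdot 0 \left(-10\right)\right) = \left(-58\right) 461 + \left(\frac{43}{8} + 0\right) = -26738 + \frac{43}{8} = - \frac{213861}{8}$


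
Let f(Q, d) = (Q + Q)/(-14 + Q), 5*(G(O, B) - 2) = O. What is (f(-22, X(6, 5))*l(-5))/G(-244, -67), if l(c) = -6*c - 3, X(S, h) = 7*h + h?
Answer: -55/78 ≈ -0.70513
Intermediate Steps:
G(O, B) = 2 + O/5
X(S, h) = 8*h
f(Q, d) = 2*Q/(-14 + Q) (f(Q, d) = (2*Q)/(-14 + Q) = 2*Q/(-14 + Q))
l(c) = -3 - 6*c
(f(-22, X(6, 5))*l(-5))/G(-244, -67) = ((2*(-22)/(-14 - 22))*(-3 - 6*(-5)))/(2 + (⅕)*(-244)) = ((2*(-22)/(-36))*(-3 + 30))/(2 - 244/5) = ((2*(-22)*(-1/36))*27)/(-234/5) = ((11/9)*27)*(-5/234) = 33*(-5/234) = -55/78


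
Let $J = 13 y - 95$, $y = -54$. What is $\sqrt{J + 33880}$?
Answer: $\sqrt{33083} \approx 181.89$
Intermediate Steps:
$J = -797$ ($J = 13 \left(-54\right) - 95 = -702 - 95 = -797$)
$\sqrt{J + 33880} = \sqrt{-797 + 33880} = \sqrt{33083}$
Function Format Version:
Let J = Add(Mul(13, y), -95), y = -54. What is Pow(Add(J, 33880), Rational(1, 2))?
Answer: Pow(33083, Rational(1, 2)) ≈ 181.89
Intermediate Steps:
J = -797 (J = Add(Mul(13, -54), -95) = Add(-702, -95) = -797)
Pow(Add(J, 33880), Rational(1, 2)) = Pow(Add(-797, 33880), Rational(1, 2)) = Pow(33083, Rational(1, 2))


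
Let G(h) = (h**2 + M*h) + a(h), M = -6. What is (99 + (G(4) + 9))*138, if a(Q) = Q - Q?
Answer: 13800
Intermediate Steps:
a(Q) = 0
G(h) = h**2 - 6*h (G(h) = (h**2 - 6*h) + 0 = h**2 - 6*h)
(99 + (G(4) + 9))*138 = (99 + (4*(-6 + 4) + 9))*138 = (99 + (4*(-2) + 9))*138 = (99 + (-8 + 9))*138 = (99 + 1)*138 = 100*138 = 13800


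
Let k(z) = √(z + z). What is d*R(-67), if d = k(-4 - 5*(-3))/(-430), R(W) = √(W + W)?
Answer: -I*√737/215 ≈ -0.12627*I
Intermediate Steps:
k(z) = √2*√z (k(z) = √(2*z) = √2*√z)
R(W) = √2*√W (R(W) = √(2*W) = √2*√W)
d = -√22/430 (d = (√2*√(-4 - 5*(-3)))/(-430) = (√2*√(-4 + 15))*(-1/430) = (√2*√11)*(-1/430) = √22*(-1/430) = -√22/430 ≈ -0.010908)
d*R(-67) = (-√22/430)*(√2*√(-67)) = (-√22/430)*(√2*(I*√67)) = (-√22/430)*(I*√134) = -I*√737/215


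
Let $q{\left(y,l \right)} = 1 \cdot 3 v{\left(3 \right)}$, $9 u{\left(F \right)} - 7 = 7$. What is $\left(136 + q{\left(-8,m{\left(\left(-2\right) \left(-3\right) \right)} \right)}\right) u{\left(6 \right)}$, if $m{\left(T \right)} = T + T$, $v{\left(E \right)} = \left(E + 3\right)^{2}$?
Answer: $\frac{3416}{9} \approx 379.56$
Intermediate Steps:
$u{\left(F \right)} = \frac{14}{9}$ ($u{\left(F \right)} = \frac{7}{9} + \frac{1}{9} \cdot 7 = \frac{7}{9} + \frac{7}{9} = \frac{14}{9}$)
$v{\left(E \right)} = \left(3 + E\right)^{2}$
$m{\left(T \right)} = 2 T$
$q{\left(y,l \right)} = 108$ ($q{\left(y,l \right)} = 1 \cdot 3 \left(3 + 3\right)^{2} = 3 \cdot 6^{2} = 3 \cdot 36 = 108$)
$\left(136 + q{\left(-8,m{\left(\left(-2\right) \left(-3\right) \right)} \right)}\right) u{\left(6 \right)} = \left(136 + 108\right) \frac{14}{9} = 244 \cdot \frac{14}{9} = \frac{3416}{9}$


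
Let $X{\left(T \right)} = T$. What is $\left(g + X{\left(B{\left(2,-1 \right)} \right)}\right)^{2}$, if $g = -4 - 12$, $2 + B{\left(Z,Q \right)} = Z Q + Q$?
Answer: $441$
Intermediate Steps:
$B{\left(Z,Q \right)} = -2 + Q + Q Z$ ($B{\left(Z,Q \right)} = -2 + \left(Z Q + Q\right) = -2 + \left(Q Z + Q\right) = -2 + \left(Q + Q Z\right) = -2 + Q + Q Z$)
$g = -16$ ($g = -4 - 12 = -16$)
$\left(g + X{\left(B{\left(2,-1 \right)} \right)}\right)^{2} = \left(-16 - 5\right)^{2} = \left(-21\right)^{2} = 441$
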